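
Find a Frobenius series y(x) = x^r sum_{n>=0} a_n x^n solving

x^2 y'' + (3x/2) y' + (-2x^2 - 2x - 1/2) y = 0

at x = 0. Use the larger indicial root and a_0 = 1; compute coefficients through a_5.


Write in Frobenius form y'' + (p(x)/x) y' + (q(x)/x^2) y = 0:
  p(x) = 3/2,  q(x) = -2x^2 - 2x - 1/2.
Indicial equation: r(r-1) + (3/2) r + (-1/2) = 0 -> roots r_1 = 1/2, r_2 = -1.
Take r = r_1 = 1/2. Let y(x) = x^r sum_{n>=0} a_n x^n with a_0 = 1.
Substitute y = x^r sum a_n x^n and match x^{r+n}. The recurrence is
  D(n) a_n - 2 a_{n-1} - 2 a_{n-2} = 0,  where D(n) = (r+n)(r+n-1) + (3/2)(r+n) + (-1/2).
  a_n = [2 a_{n-1} + 2 a_{n-2}] / D(n).
Since the indicial polynomial factors as (r - r_1)(r - r_2), D(n) = (r_1 + n - r_1)(r_1 + n - r_2) = n(n + 3/2).
Evaluating step by step (a_0 = 1):
  n = 1: D(1) = 1(1 + 3/2) = 5/2; numerator = 2(1) = 2; a_1 = (2)/(5/2) = 4/5
  n = 2: D(2) = 2(2 + 3/2) = 7; numerator = 2(4/5) + 2(1) = 18/5; a_2 = (18/5)/(7) = 18/35
  n = 3: D(3) = 3(3 + 3/2) = 27/2; numerator = 2(18/35) + 2(4/5) = 92/35; a_3 = (92/35)/(27/2) = 184/945
  n = 4: D(4) = 4(4 + 3/2) = 22; numerator = 2(184/945) + 2(18/35) = 268/189; a_4 = (268/189)/(22) = 134/2079
  n = 5: D(5) = 5(5 + 3/2) = 65/2; numerator = 2(134/2079) + 2(184/945) = 1796/3465; a_5 = (1796/3465)/(65/2) = 3592/225225

r = 1/2; a_0 = 1; a_1 = 4/5; a_2 = 18/35; a_3 = 184/945; a_4 = 134/2079; a_5 = 3592/225225


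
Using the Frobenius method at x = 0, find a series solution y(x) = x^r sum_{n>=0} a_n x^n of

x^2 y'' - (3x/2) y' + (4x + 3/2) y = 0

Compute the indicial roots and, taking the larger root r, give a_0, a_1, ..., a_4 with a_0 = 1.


Write in Frobenius form y'' + (p(x)/x) y' + (q(x)/x^2) y = 0:
  p(x) = -3/2,  q(x) = 4x + 3/2.
Indicial equation: r(r-1) + (-3/2) r + (3/2) = 0 -> roots r_1 = 3/2, r_2 = 1.
Take r = r_1 = 3/2. Let y(x) = x^r sum_{n>=0} a_n x^n with a_0 = 1.
Substitute y = x^r sum a_n x^n and match x^{r+n}. The recurrence is
  D(n) a_n + 4 a_{n-1} = 0,  where D(n) = (r+n)(r+n-1) + (-3/2)(r+n) + (3/2).
  a_n = -4 / D(n) * a_{n-1}.
Since the indicial polynomial factors as (r - r_1)(r - r_2), D(n) = (r_1 + n - r_1)(r_1 + n - r_2) = n(n + 1/2).
Evaluating step by step (a_0 = 1):
  n = 1: D(1) = 1(1 + 1/2) = 3/2; numerator = -4(1) = -4; a_1 = (-4)/(3/2) = -8/3
  n = 2: D(2) = 2(2 + 1/2) = 5; numerator = -4(-8/3) = 32/3; a_2 = (32/3)/(5) = 32/15
  n = 3: D(3) = 3(3 + 1/2) = 21/2; numerator = -4(32/15) = -128/15; a_3 = (-128/15)/(21/2) = -256/315
  n = 4: D(4) = 4(4 + 1/2) = 18; numerator = -4(-256/315) = 1024/315; a_4 = (1024/315)/(18) = 512/2835

r = 3/2; a_0 = 1; a_1 = -8/3; a_2 = 32/15; a_3 = -256/315; a_4 = 512/2835


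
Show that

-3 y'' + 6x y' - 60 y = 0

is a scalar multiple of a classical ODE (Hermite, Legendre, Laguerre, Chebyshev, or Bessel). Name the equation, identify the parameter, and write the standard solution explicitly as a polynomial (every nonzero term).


All three coefficients share the factor -3; dividing through by -3 gives  y'' - 2x y' + 20 y = 0.
This matches the Hermite equation y'' - 2x y' + 2n y = 0 with 2n = 20, so n = 10; the polynomial solution is H_10(x).
With y = sum_k a_k x^k, matching x^k gives (k+2)(k+1) a_{k+2} = 2(k - n) a_k = 2(k - 10) a_k. The right side vanishes at k = 10, so the series with the parity of 10 terminates at degree 10.
Standard normalization: leading coefficient of H_n is 2^n, so a_10 = 2^10 = 1024. Work downward with a_k = (k+1)(k+2) a_{k+2} / (2(k - n)):
  a_8 = (9)(10)(1024) / (2(8 - 10)) = 92160/(-4) = -23040
  a_6 = (7)(8)(-23040) / (2(6 - 10)) = -1290240/(-8) = 161280
  a_4 = (5)(6)(161280) / (2(4 - 10)) = 4838400/(-12) = -403200
  a_2 = (3)(4)(-403200) / (2(2 - 10)) = -4838400/(-16) = 302400
  a_0 = (1)(2)(302400) / (2(0 - 10)) = 604800/(-20) = -30240
Hence H_10(x) = 1024 x^10 - 23040 x^8 + 161280 x^6 - 403200 x^4 + 302400 x^2 - 30240.

H_10(x); series = 1024 x^10 - 23040 x^8 + 161280 x^6 - 403200 x^4 + 302400 x^2 - 30240


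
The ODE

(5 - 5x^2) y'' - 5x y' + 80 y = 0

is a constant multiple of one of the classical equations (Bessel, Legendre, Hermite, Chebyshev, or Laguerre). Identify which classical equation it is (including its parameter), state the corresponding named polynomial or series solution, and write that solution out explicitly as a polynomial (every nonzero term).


All three coefficients share the factor 5; dividing through by 5 gives  (1 - x^2) y'' - x y' + 16 y = 0.
This matches the Chebyshev equation (1 - x^2) y'' - x y' + n^2 y = 0 (note the -x y' term, not -2x y') with n^2 = 16, so n = 4; the polynomial solution is T_4(x).
With y = sum_k a_k x^k, matching x^k gives (k+2)(k+1) a_{k+2} = (k^2 - n^2) a_k = (k - 4)(k + 4) a_k. The right side vanishes at k = 4, so the series with the parity of 4 terminates at degree 4.
Standard normalization: leading coefficient of T_n is 2^(n-1), so a_4 = 2^3 = 8. Work downward with a_k = (k+1)(k+2) a_{k+2} / ((k - 4)(k + 4)):
  a_2 = (3)(4)(8) / ((2 - 4)(2 + 4)) = 96/(-12) = -8
  a_0 = (1)(2)(-8) / ((0 - 4)(0 + 4)) = -16/(-16) = 1
Hence T_4(x) = 8 x^4 - 8 x^2 + 1.

T_4(x); series = 8 x^4 - 8 x^2 + 1


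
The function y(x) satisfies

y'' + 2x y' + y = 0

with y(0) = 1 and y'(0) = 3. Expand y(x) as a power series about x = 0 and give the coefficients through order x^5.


Ansatz: y(x) = sum_{n>=0} a_n x^n, so y'(x) = sum_{n>=1} n a_n x^(n-1) and y''(x) = sum_{n>=2} n(n-1) a_n x^(n-2).
Substitute into P(x) y'' + Q(x) y' + R(x) y = 0 with P(x) = 1, Q(x) = 2x, R(x) = 1, and match powers of x.
Initial conditions: a_0 = 1, a_1 = 3.
Setting the coefficient of each power of x to zero and solving order by order (substituting the coefficients already found):
  x^0: 2 a_2 + a_0 = 0  ->  2 a_2 = -a_0 = -1  ->  a_2 = -1/2
  x^1: 6 a_3 + 3 a_1 = 0  ->  6 a_3 = -3 a_1 = -9  ->  a_3 = -3/2
  x^2: 12 a_4 + 5 a_2 = 0  ->  12 a_4 = -5 a_2 = 5/2  ->  a_4 = 5/24
  x^3: 20 a_5 + 7 a_3 = 0  ->  20 a_5 = -7 a_3 = 21/2  ->  a_5 = 21/40
Truncated series: y(x) = 1 + 3 x - (1/2) x^2 - (3/2) x^3 + (5/24) x^4 + (21/40) x^5 + O(x^6).

a_0 = 1; a_1 = 3; a_2 = -1/2; a_3 = -3/2; a_4 = 5/24; a_5 = 21/40


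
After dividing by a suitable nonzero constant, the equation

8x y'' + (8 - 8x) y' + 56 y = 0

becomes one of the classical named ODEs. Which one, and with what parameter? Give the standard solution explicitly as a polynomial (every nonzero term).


All three coefficients share the factor 8; dividing through by 8 gives  x y'' + (1 - x) y' + 7 y = 0.
This matches the Laguerre equation x y'' + (1 - x) y' + n y = 0 with n = 7; the polynomial solution is L_7(x).
With y = sum_k a_k x^k, matching x^k gives (k+1)k a_{k+1} + (k+1) a_{k+1} - k a_k + n a_k = 0, i.e. (k+1)^2 a_{k+1} = (k - n) a_k = (k - 7) a_k. The right side vanishes at k = 7, so the series terminates at degree 7.
Standard normalization L_n(0) = 1 gives a_0 = 1. Work upward with a_{k+1} = (k - 7) a_k / (k+1)^2:
  a_1 = (0 - 7)(1) / 1^2 = -7/1 = -7
  a_2 = (1 - 7)(-7) / 2^2 = 42/4 = 21/2
  a_3 = (2 - 7)(21/2) / 3^2 = (-105/2)/9 = -35/6
  a_4 = (3 - 7)(-35/6) / 4^2 = (70/3)/16 = 35/24
  a_5 = (4 - 7)(35/24) / 5^2 = (-35/8)/25 = -7/40
  a_6 = (5 - 7)(-7/40) / 6^2 = (7/20)/36 = 7/720
  a_7 = (6 - 7)(7/720) / 7^2 = (-7/720)/49 = -1/5040
Hence L_7(x) = -x^7/5040 + 7 x^6/720 - 7 x^5/40 + 35 x^4/24 - 35 x^3/6 + 21 x^2/2 - 7 x + 1.

L_7(x); series = -x^7/5040 + 7 x^6/720 - 7 x^5/40 + 35 x^4/24 - 35 x^3/6 + 21 x^2/2 - 7 x + 1


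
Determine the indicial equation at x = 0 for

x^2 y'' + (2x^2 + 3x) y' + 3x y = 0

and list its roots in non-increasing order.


Divide by x^2 to reach normal form y'' + P_1(x) y' + P_2(x) y = 0 with P_1(x) = 2 + 3/x and P_2(x) = 3/x.
x = 0 is a singular point because the y'-coefficient 2 + 3/x has a pole at x = 0 and the y-coefficient 3/x has a pole at x = 0.
It is a regular singular point because x P_1(x) = p(x) = 2x + 3 and x^2 P_2(x) = q(x) = 3x are polynomials, hence analytic at x = 0.
p(0) = 3,  q(0) = 0.
Indicial equation: r(r-1) + p(0) r + q(0) = 0, i.e. r^2 + (p(0) - 1) r + q(0) = 0, i.e. r^2 + 2 r = 0.
Discriminant: (2)^2 - 4(0) = 4, so r = (-2 ± 2)/2.
Solving: r_1 = 0, r_2 = -2.

indicial: r^2 + 2 r = 0; roots r_1 = 0, r_2 = -2


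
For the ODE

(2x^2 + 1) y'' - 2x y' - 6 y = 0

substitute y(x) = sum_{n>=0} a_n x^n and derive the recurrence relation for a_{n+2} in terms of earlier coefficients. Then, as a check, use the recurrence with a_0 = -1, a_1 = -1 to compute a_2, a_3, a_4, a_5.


Substitute y = sum_n a_n x^n.
(1 + 2 x^2) y'' contributes (n+2)(n+1) a_{n+2} + 2 n(n-1) a_n at x^n.
-2 x y'(x) contributes -2 n a_n at x^n.
-6 y(x) contributes -6 a_n at x^n.
Matching x^n: (n+2)(n+1) a_{n+2} + (2 n(n-1) - 2 n - 6) a_n = 0.
Thus a_{n+2} = (-2 n(n-1) + 2 n + 6) / ((n+1)(n+2)) * a_n.

Check with a_0 = -1, a_1 = -1 (apply the recurrence for n = 0, 1, 2, 3): a_0 = -1, a_1 = -1, a_2 = -3, a_3 = -4/3, a_4 = -3/2, a_5 = 0.

a_(n+2) = (-2 n(n-1) + 2 n + 6) / ((n+1)(n+2)) * a_n; check: a_0 = -1, a_1 = -1, a_2 = -3, a_3 = -4/3, a_4 = -3/2, a_5 = 0


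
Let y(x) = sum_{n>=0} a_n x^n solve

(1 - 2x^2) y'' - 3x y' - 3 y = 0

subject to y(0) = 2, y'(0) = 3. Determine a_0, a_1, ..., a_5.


Ansatz: y(x) = sum_{n>=0} a_n x^n, so y'(x) = sum_{n>=1} n a_n x^(n-1) and y''(x) = sum_{n>=2} n(n-1) a_n x^(n-2).
Substitute into P(x) y'' + Q(x) y' + R(x) y = 0 with P(x) = 1 - 2x^2, Q(x) = -3x, R(x) = -3, and match powers of x.
Initial conditions: a_0 = 2, a_1 = 3.
Setting the coefficient of each power of x to zero and solving order by order (substituting the coefficients already found):
  x^0: 2 a_2 - 3 a_0 = 0  ->  2 a_2 = 3 a_0 = 6  ->  a_2 = 3
  x^1: 6 a_3 - 6 a_1 = 0  ->  6 a_3 = 6 a_1 = 18  ->  a_3 = 3
  x^2: 12 a_4 - 13 a_2 = 0  ->  12 a_4 = 13 a_2 = 39  ->  a_4 = 13/4
  x^3: 20 a_5 - 24 a_3 = 0  ->  20 a_5 = 24 a_3 = 72  ->  a_5 = 18/5
Truncated series: y(x) = 2 + 3 x + 3 x^2 + 3 x^3 + (13/4) x^4 + (18/5) x^5 + O(x^6).

a_0 = 2; a_1 = 3; a_2 = 3; a_3 = 3; a_4 = 13/4; a_5 = 18/5


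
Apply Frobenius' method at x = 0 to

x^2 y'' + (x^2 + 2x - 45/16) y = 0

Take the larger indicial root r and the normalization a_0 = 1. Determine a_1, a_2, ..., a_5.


Write in Frobenius form y'' + (p(x)/x) y' + (q(x)/x^2) y = 0:
  p(x) = 0,  q(x) = x^2 + 2x - 45/16.
Indicial equation: r(r-1) + (0) r + (-45/16) = 0 -> roots r_1 = 9/4, r_2 = -5/4.
Take r = r_1 = 9/4. Let y(x) = x^r sum_{n>=0} a_n x^n with a_0 = 1.
Substitute y = x^r sum a_n x^n and match x^{r+n}. The recurrence is
  D(n) a_n + 2 a_{n-1} + 1 a_{n-2} = 0,  where D(n) = (r+n)(r+n-1) + (0)(r+n) + (-45/16).
  a_n = [-2 a_{n-1} - 1 a_{n-2}] / D(n).
Since the indicial polynomial factors as (r - r_1)(r - r_2), D(n) = (r_1 + n - r_1)(r_1 + n - r_2) = n(n + 7/2).
Evaluating step by step (a_0 = 1):
  n = 1: D(1) = 1(1 + 7/2) = 9/2; numerator = -2(1) = -2; a_1 = (-2)/(9/2) = -4/9
  n = 2: D(2) = 2(2 + 7/2) = 11; numerator = -2(-4/9) - 1(1) = -1/9; a_2 = (-1/9)/(11) = -1/99
  n = 3: D(3) = 3(3 + 7/2) = 39/2; numerator = -2(-1/99) - 1(-4/9) = 46/99; a_3 = (46/99)/(39/2) = 92/3861
  n = 4: D(4) = 4(4 + 7/2) = 30; numerator = -2(92/3861) - 1(-1/99) = -145/3861; a_4 = (-145/3861)/(30) = -29/23166
  n = 5: D(5) = 5(5 + 7/2) = 85/2; numerator = -2(-29/23166) - 1(92/3861) = -19/891; a_5 = (-19/891)/(85/2) = -38/75735

r = 9/4; a_0 = 1; a_1 = -4/9; a_2 = -1/99; a_3 = 92/3861; a_4 = -29/23166; a_5 = -38/75735


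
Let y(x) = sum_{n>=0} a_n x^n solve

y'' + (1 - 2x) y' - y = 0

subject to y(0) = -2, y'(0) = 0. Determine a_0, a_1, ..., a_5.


Ansatz: y(x) = sum_{n>=0} a_n x^n, so y'(x) = sum_{n>=1} n a_n x^(n-1) and y''(x) = sum_{n>=2} n(n-1) a_n x^(n-2).
Substitute into P(x) y'' + Q(x) y' + R(x) y = 0 with P(x) = 1, Q(x) = 1 - 2x, R(x) = -1, and match powers of x.
Initial conditions: a_0 = -2, a_1 = 0.
Setting the coefficient of each power of x to zero and solving order by order (substituting the coefficients already found):
  x^0: 2 a_2 + a_1 - a_0 = 0  ->  2 a_2 = -a_1 + a_0 = -2  ->  a_2 = -1
  x^1: 6 a_3 + 2 a_2 - 3 a_1 = 0  ->  6 a_3 = -2 a_2 + 3 a_1 = 2  ->  a_3 = 1/3
  x^2: 12 a_4 + 3 a_3 - 5 a_2 = 0  ->  12 a_4 = -3 a_3 + 5 a_2 = -6  ->  a_4 = -1/2
  x^3: 20 a_5 + 4 a_4 - 7 a_3 = 0  ->  20 a_5 = -4 a_4 + 7 a_3 = 13/3  ->  a_5 = 13/60
Truncated series: y(x) = -2 - x^2 + (1/3) x^3 - (1/2) x^4 + (13/60) x^5 + O(x^6).

a_0 = -2; a_1 = 0; a_2 = -1; a_3 = 1/3; a_4 = -1/2; a_5 = 13/60


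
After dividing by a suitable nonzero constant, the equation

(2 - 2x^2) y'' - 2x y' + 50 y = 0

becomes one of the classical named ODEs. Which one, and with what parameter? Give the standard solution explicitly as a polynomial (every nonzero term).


All three coefficients share the factor 2; dividing through by 2 gives  (1 - x^2) y'' - x y' + 25 y = 0.
This matches the Chebyshev equation (1 - x^2) y'' - x y' + n^2 y = 0 (note the -x y' term, not -2x y') with n^2 = 25, so n = 5; the polynomial solution is T_5(x).
With y = sum_k a_k x^k, matching x^k gives (k+2)(k+1) a_{k+2} = (k^2 - n^2) a_k = (k - 5)(k + 5) a_k. The right side vanishes at k = 5, so the series with the parity of 5 terminates at degree 5.
Standard normalization: leading coefficient of T_n is 2^(n-1), so a_5 = 2^4 = 16. Work downward with a_k = (k+1)(k+2) a_{k+2} / ((k - 5)(k + 5)):
  a_3 = (4)(5)(16) / ((3 - 5)(3 + 5)) = 320/(-16) = -20
  a_1 = (2)(3)(-20) / ((1 - 5)(1 + 5)) = -120/(-24) = 5
Hence T_5(x) = 16 x^5 - 20 x^3 + 5 x.

T_5(x); series = 16 x^5 - 20 x^3 + 5 x


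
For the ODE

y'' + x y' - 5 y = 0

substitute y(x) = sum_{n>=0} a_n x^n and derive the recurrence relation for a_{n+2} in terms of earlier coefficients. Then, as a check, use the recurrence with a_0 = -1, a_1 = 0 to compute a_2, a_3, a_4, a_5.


Substitute y = sum_n a_n x^n.
y''(x) has coefficient (n+2)(n+1) a_{n+2} at x^n;
x y'(x) has coefficient n a_n at x^n (shift);
-5 y(x) has coefficient -5 a_n at x^n.
Matching x^n: (n+2)(n+1) a_{n+2} + (n - 5) a_n = 0.
Thus a_{n+2} = (-n + 5) / ((n+1)(n+2)) * a_n.

Check with a_0 = -1, a_1 = 0 (apply the recurrence for n = 0, 1, 2, 3): a_0 = -1, a_1 = 0, a_2 = -5/2, a_3 = 0, a_4 = -5/8, a_5 = 0.

a_(n+2) = (-n + 5) / ((n+1)(n+2)) * a_n; check: a_0 = -1, a_1 = 0, a_2 = -5/2, a_3 = 0, a_4 = -5/8, a_5 = 0


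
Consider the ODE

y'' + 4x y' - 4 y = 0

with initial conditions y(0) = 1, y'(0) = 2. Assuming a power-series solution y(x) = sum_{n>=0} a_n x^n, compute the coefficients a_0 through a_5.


Ansatz: y(x) = sum_{n>=0} a_n x^n, so y'(x) = sum_{n>=1} n a_n x^(n-1) and y''(x) = sum_{n>=2} n(n-1) a_n x^(n-2).
Substitute into P(x) y'' + Q(x) y' + R(x) y = 0 with P(x) = 1, Q(x) = 4x, R(x) = -4, and match powers of x.
Initial conditions: a_0 = 1, a_1 = 2.
Setting the coefficient of each power of x to zero and solving order by order (substituting the coefficients already found):
  x^0: 2 a_2 - 4 a_0 = 0  ->  2 a_2 = 4 a_0 = 4  ->  a_2 = 2
  x^1: 6 a_3 = 0  ->  a_3 = 0
  x^2: 12 a_4 + 4 a_2 = 0  ->  12 a_4 = -4 a_2 = -8  ->  a_4 = -2/3
  x^3: 20 a_5 + 8 a_3 = 0  ->  20 a_5 = -8 a_3 = 0  ->  a_5 = 0
Truncated series: y(x) = 1 + 2 x + 2 x^2 - (2/3) x^4 + O(x^6).

a_0 = 1; a_1 = 2; a_2 = 2; a_3 = 0; a_4 = -2/3; a_5 = 0


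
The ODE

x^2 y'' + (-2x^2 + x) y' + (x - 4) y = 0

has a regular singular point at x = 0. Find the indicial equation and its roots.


Divide by x^2 to reach normal form y'' + P_1(x) y' + P_2(x) y = 0 with P_1(x) = -2 + 1/x and P_2(x) = 1/x - 4/x^2.
x = 0 is a singular point because the y'-coefficient -2 + 1/x has a pole at x = 0 and the y-coefficient 1/x - 4/x^2 has a pole at x = 0.
It is a regular singular point because x P_1(x) = p(x) = 1 - 2x and x^2 P_2(x) = q(x) = x - 4 are polynomials, hence analytic at x = 0.
p(0) = 1,  q(0) = -4.
Indicial equation: r(r-1) + p(0) r + q(0) = 0, i.e. r^2 + (p(0) - 1) r + q(0) = 0, i.e. r^2 - 4 = 0.
Discriminant: (0)^2 - 4(-4) = 16, so r = (0 ± 4)/2.
Solving: r_1 = 2, r_2 = -2.

indicial: r^2 - 4 = 0; roots r_1 = 2, r_2 = -2


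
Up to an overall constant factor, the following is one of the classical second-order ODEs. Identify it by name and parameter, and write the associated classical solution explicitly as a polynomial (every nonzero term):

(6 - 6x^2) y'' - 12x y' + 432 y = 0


All three coefficients share the factor 6; dividing through by 6 gives  (1 - x^2) y'' - 2x y' + 72 y = 0.
This matches the Legendre equation (1 - x^2) y'' - 2x y' + n(n+1) y = 0 (note the -2x y' term) with n(n+1) = 72, so n = 8; the polynomial solution is P_8(x).
With y = sum_k a_k x^k, matching x^k gives (k+2)(k+1) a_{k+2} = [k(k+1) - n(n+1)] a_k = (k - 8)(k + 9) a_k. The right side vanishes at k = 8, so the series with the parity of 8 terminates at degree 8.
Standard normalization (P_n(1) = 1): leading coefficient (2n)!/(2^n (n!)^2) = 20922789888000/(256*1625702400) = 6435/128, so a_8 = 6435/128. Work downward with a_k = (k+1)(k+2) a_{k+2} / ((k - 8)(k + 9)):
  a_6 = (7)(8)(6435/128) / ((6 - 8)(6 + 9)) = (45045/16)/(-30) = -3003/32
  a_4 = (5)(6)(-3003/32) / ((4 - 8)(4 + 9)) = (-45045/16)/(-52) = 3465/64
  a_2 = (3)(4)(3465/64) / ((2 - 8)(2 + 9)) = (10395/16)/(-66) = -315/32
  a_0 = (1)(2)(-315/32) / ((0 - 8)(0 + 9)) = (-315/16)/(-72) = 35/128
Hence P_8(x) = 6435 x^8/128 - 3003 x^6/32 + 3465 x^4/64 - 315 x^2/32 + 35/128.

P_8(x); series = 6435 x^8/128 - 3003 x^6/32 + 3465 x^4/64 - 315 x^2/32 + 35/128


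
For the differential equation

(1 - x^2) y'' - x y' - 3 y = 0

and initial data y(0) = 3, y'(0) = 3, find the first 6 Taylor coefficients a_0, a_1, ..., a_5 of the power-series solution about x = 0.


Ansatz: y(x) = sum_{n>=0} a_n x^n, so y'(x) = sum_{n>=1} n a_n x^(n-1) and y''(x) = sum_{n>=2} n(n-1) a_n x^(n-2).
Substitute into P(x) y'' + Q(x) y' + R(x) y = 0 with P(x) = 1 - x^2, Q(x) = -x, R(x) = -3, and match powers of x.
Initial conditions: a_0 = 3, a_1 = 3.
Setting the coefficient of each power of x to zero and solving order by order (substituting the coefficients already found):
  x^0: 2 a_2 - 3 a_0 = 0  ->  2 a_2 = 3 a_0 = 9  ->  a_2 = 9/2
  x^1: 6 a_3 - 4 a_1 = 0  ->  6 a_3 = 4 a_1 = 12  ->  a_3 = 2
  x^2: 12 a_4 - 7 a_2 = 0  ->  12 a_4 = 7 a_2 = 63/2  ->  a_4 = 21/8
  x^3: 20 a_5 - 12 a_3 = 0  ->  20 a_5 = 12 a_3 = 24  ->  a_5 = 6/5
Truncated series: y(x) = 3 + 3 x + (9/2) x^2 + 2 x^3 + (21/8) x^4 + (6/5) x^5 + O(x^6).

a_0 = 3; a_1 = 3; a_2 = 9/2; a_3 = 2; a_4 = 21/8; a_5 = 6/5


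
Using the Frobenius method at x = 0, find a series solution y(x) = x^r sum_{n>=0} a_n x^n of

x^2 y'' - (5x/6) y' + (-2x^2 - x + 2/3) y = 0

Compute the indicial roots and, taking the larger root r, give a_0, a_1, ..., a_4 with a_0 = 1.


Write in Frobenius form y'' + (p(x)/x) y' + (q(x)/x^2) y = 0:
  p(x) = -5/6,  q(x) = -2x^2 - x + 2/3.
Indicial equation: r(r-1) + (-5/6) r + (2/3) = 0 -> roots r_1 = 4/3, r_2 = 1/2.
Take r = r_1 = 4/3. Let y(x) = x^r sum_{n>=0} a_n x^n with a_0 = 1.
Substitute y = x^r sum a_n x^n and match x^{r+n}. The recurrence is
  D(n) a_n - 1 a_{n-1} - 2 a_{n-2} = 0,  where D(n) = (r+n)(r+n-1) + (-5/6)(r+n) + (2/3).
  a_n = [1 a_{n-1} + 2 a_{n-2}] / D(n).
Since the indicial polynomial factors as (r - r_1)(r - r_2), D(n) = (r_1 + n - r_1)(r_1 + n - r_2) = n(n + 5/6).
Evaluating step by step (a_0 = 1):
  n = 1: D(1) = 1(1 + 5/6) = 11/6; numerator = 1(1) = 1; a_1 = (1)/(11/6) = 6/11
  n = 2: D(2) = 2(2 + 5/6) = 17/3; numerator = 1(6/11) + 2(1) = 28/11; a_2 = (28/11)/(17/3) = 84/187
  n = 3: D(3) = 3(3 + 5/6) = 23/2; numerator = 1(84/187) + 2(6/11) = 288/187; a_3 = (288/187)/(23/2) = 576/4301
  n = 4: D(4) = 4(4 + 5/6) = 58/3; numerator = 1(576/4301) + 2(84/187) = 4440/4301; a_4 = (4440/4301)/(58/3) = 6660/124729

r = 4/3; a_0 = 1; a_1 = 6/11; a_2 = 84/187; a_3 = 576/4301; a_4 = 6660/124729


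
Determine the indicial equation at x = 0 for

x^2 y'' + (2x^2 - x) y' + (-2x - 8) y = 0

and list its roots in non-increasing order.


Divide by x^2 to reach normal form y'' + P_1(x) y' + P_2(x) y = 0 with P_1(x) = 2 - 1/x and P_2(x) = -2/x - 8/x^2.
x = 0 is a singular point because the y'-coefficient 2 - 1/x has a pole at x = 0 and the y-coefficient -2/x - 8/x^2 has a pole at x = 0.
It is a regular singular point because x P_1(x) = p(x) = 2x - 1 and x^2 P_2(x) = q(x) = -2x - 8 are polynomials, hence analytic at x = 0.
p(0) = -1,  q(0) = -8.
Indicial equation: r(r-1) + p(0) r + q(0) = 0, i.e. r^2 + (p(0) - 1) r + q(0) = 0, i.e. r^2 - 2 r - 8 = 0.
Discriminant: (-2)^2 - 4(-8) = 36, so r = (2 ± 6)/2.
Solving: r_1 = 4, r_2 = -2.

indicial: r^2 - 2 r - 8 = 0; roots r_1 = 4, r_2 = -2


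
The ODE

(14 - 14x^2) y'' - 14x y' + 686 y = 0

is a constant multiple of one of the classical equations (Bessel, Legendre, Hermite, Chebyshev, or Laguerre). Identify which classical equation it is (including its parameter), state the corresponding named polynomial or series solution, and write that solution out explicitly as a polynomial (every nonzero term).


All three coefficients share the factor 14; dividing through by 14 gives  (1 - x^2) y'' - x y' + 49 y = 0.
This matches the Chebyshev equation (1 - x^2) y'' - x y' + n^2 y = 0 (note the -x y' term, not -2x y') with n^2 = 49, so n = 7; the polynomial solution is T_7(x).
With y = sum_k a_k x^k, matching x^k gives (k+2)(k+1) a_{k+2} = (k^2 - n^2) a_k = (k - 7)(k + 7) a_k. The right side vanishes at k = 7, so the series with the parity of 7 terminates at degree 7.
Standard normalization: leading coefficient of T_n is 2^(n-1), so a_7 = 2^6 = 64. Work downward with a_k = (k+1)(k+2) a_{k+2} / ((k - 7)(k + 7)):
  a_5 = (6)(7)(64) / ((5 - 7)(5 + 7)) = 2688/(-24) = -112
  a_3 = (4)(5)(-112) / ((3 - 7)(3 + 7)) = -2240/(-40) = 56
  a_1 = (2)(3)(56) / ((1 - 7)(1 + 7)) = 336/(-48) = -7
Hence T_7(x) = 64 x^7 - 112 x^5 + 56 x^3 - 7 x.

T_7(x); series = 64 x^7 - 112 x^5 + 56 x^3 - 7 x


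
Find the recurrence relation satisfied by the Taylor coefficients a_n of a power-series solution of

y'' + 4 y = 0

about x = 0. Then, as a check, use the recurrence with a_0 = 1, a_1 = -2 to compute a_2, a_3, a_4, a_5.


Substitute y = sum_n a_n x^n into y'' + (const) y = 0.
y''(x) = sum_{n>=0} (n+2)(n+1) a_{n+2} x^n.
The ODE becomes sum_n [(n+2)(n+1) a_{n+2} + 4 a_n] x^n = 0.
Setting each coefficient to zero gives the recurrence:
  (n+2)(n+1) a_{n+2} + 4 a_n = 0,
  a_{n+2} = -4 / ((n+1)(n+2)) a_n.

Check with a_0 = 1, a_1 = -2 (apply the recurrence for n = 0, 1, 2, 3): a_0 = 1, a_1 = -2, a_2 = -2, a_3 = 4/3, a_4 = 2/3, a_5 = -4/15.

a_{n+2} = -4/((n+1)(n+2)) * a_n; check: a_0 = 1, a_1 = -2, a_2 = -2, a_3 = 4/3, a_4 = 2/3, a_5 = -4/15


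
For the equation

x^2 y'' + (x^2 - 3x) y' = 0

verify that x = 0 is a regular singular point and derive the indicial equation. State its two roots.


Divide by x^2 to reach normal form y'' + P_1(x) y' + P_2(x) y = 0 with P_1(x) = 1 - 3/x and P_2(x) = 0.
x = 0 is a singular point because the y'-coefficient 1 - 3/x has a pole at x = 0.
It is a regular singular point because x P_1(x) = p(x) = x - 3 and x^2 P_2(x) = q(x) = 0 are polynomials, hence analytic at x = 0.
p(0) = -3,  q(0) = 0.
Indicial equation: r(r-1) + p(0) r + q(0) = 0, i.e. r^2 + (p(0) - 1) r + q(0) = 0, i.e. r^2 - 4 r = 0.
Discriminant: (-4)^2 - 4(0) = 16, so r = (4 ± 4)/2.
Solving: r_1 = 4, r_2 = 0.

indicial: r^2 - 4 r = 0; roots r_1 = 4, r_2 = 0


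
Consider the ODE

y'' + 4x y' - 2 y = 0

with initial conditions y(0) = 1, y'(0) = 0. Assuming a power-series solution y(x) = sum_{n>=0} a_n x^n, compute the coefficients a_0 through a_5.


Ansatz: y(x) = sum_{n>=0} a_n x^n, so y'(x) = sum_{n>=1} n a_n x^(n-1) and y''(x) = sum_{n>=2} n(n-1) a_n x^(n-2).
Substitute into P(x) y'' + Q(x) y' + R(x) y = 0 with P(x) = 1, Q(x) = 4x, R(x) = -2, and match powers of x.
Initial conditions: a_0 = 1, a_1 = 0.
Setting the coefficient of each power of x to zero and solving order by order (substituting the coefficients already found):
  x^0: 2 a_2 - 2 a_0 = 0  ->  2 a_2 = 2 a_0 = 2  ->  a_2 = 1
  x^1: 6 a_3 + 2 a_1 = 0  ->  6 a_3 = -2 a_1 = 0  ->  a_3 = 0
  x^2: 12 a_4 + 6 a_2 = 0  ->  12 a_4 = -6 a_2 = -6  ->  a_4 = -1/2
  x^3: 20 a_5 + 10 a_3 = 0  ->  20 a_5 = -10 a_3 = 0  ->  a_5 = 0
Truncated series: y(x) = 1 + x^2 - (1/2) x^4 + O(x^6).

a_0 = 1; a_1 = 0; a_2 = 1; a_3 = 0; a_4 = -1/2; a_5 = 0


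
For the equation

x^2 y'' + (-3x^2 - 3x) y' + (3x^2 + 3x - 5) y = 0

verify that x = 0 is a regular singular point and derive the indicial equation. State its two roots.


Divide by x^2 to reach normal form y'' + P_1(x) y' + P_2(x) y = 0 with P_1(x) = -3 - 3/x and P_2(x) = 3 + 3/x - 5/x^2.
x = 0 is a singular point because the y'-coefficient -3 - 3/x has a pole at x = 0 and the y-coefficient 3 + 3/x - 5/x^2 has a pole at x = 0.
It is a regular singular point because x P_1(x) = p(x) = -3x - 3 and x^2 P_2(x) = q(x) = 3x^2 + 3x - 5 are polynomials, hence analytic at x = 0.
p(0) = -3,  q(0) = -5.
Indicial equation: r(r-1) + p(0) r + q(0) = 0, i.e. r^2 + (p(0) - 1) r + q(0) = 0, i.e. r^2 - 4 r - 5 = 0.
Discriminant: (-4)^2 - 4(-5) = 36, so r = (4 ± 6)/2.
Solving: r_1 = 5, r_2 = -1.

indicial: r^2 - 4 r - 5 = 0; roots r_1 = 5, r_2 = -1


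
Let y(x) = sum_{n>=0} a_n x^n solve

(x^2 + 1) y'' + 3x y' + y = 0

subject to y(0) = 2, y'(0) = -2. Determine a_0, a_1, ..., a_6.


Ansatz: y(x) = sum_{n>=0} a_n x^n, so y'(x) = sum_{n>=1} n a_n x^(n-1) and y''(x) = sum_{n>=2} n(n-1) a_n x^(n-2).
Substitute into P(x) y'' + Q(x) y' + R(x) y = 0 with P(x) = x^2 + 1, Q(x) = 3x, R(x) = 1, and match powers of x.
Initial conditions: a_0 = 2, a_1 = -2.
Setting the coefficient of each power of x to zero and solving order by order (substituting the coefficients already found):
  x^0: 2 a_2 + a_0 = 0  ->  2 a_2 = -a_0 = -2  ->  a_2 = -1
  x^1: 6 a_3 + 4 a_1 = 0  ->  6 a_3 = -4 a_1 = 8  ->  a_3 = 4/3
  x^2: 12 a_4 + 9 a_2 = 0  ->  12 a_4 = -9 a_2 = 9  ->  a_4 = 3/4
  x^3: 20 a_5 + 16 a_3 = 0  ->  20 a_5 = -16 a_3 = -64/3  ->  a_5 = -16/15
  x^4: 30 a_6 + 25 a_4 = 0  ->  30 a_6 = -25 a_4 = -75/4  ->  a_6 = -5/8
Truncated series: y(x) = 2 - 2 x - x^2 + (4/3) x^3 + (3/4) x^4 - (16/15) x^5 - (5/8) x^6 + O(x^7).

a_0 = 2; a_1 = -2; a_2 = -1; a_3 = 4/3; a_4 = 3/4; a_5 = -16/15; a_6 = -5/8


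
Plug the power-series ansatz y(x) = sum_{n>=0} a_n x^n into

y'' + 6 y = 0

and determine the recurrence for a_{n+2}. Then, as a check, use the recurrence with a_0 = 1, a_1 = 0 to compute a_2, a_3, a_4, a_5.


Substitute y = sum_n a_n x^n into y'' + (const) y = 0.
y''(x) = sum_{n>=0} (n+2)(n+1) a_{n+2} x^n.
The ODE becomes sum_n [(n+2)(n+1) a_{n+2} + 6 a_n] x^n = 0.
Setting each coefficient to zero gives the recurrence:
  (n+2)(n+1) a_{n+2} + 6 a_n = 0,
  a_{n+2} = -6 / ((n+1)(n+2)) a_n.

Check with a_0 = 1, a_1 = 0 (apply the recurrence for n = 0, 1, 2, 3): a_0 = 1, a_1 = 0, a_2 = -3, a_3 = 0, a_4 = 3/2, a_5 = 0.

a_{n+2} = -6/((n+1)(n+2)) * a_n; check: a_0 = 1, a_1 = 0, a_2 = -3, a_3 = 0, a_4 = 3/2, a_5 = 0


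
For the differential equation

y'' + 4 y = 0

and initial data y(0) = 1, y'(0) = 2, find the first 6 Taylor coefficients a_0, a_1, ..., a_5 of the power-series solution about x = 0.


Ansatz: y(x) = sum_{n>=0} a_n x^n, so y'(x) = sum_{n>=1} n a_n x^(n-1) and y''(x) = sum_{n>=2} n(n-1) a_n x^(n-2).
Substitute into P(x) y'' + Q(x) y' + R(x) y = 0 with P(x) = 1, Q(x) = 0, R(x) = 4, and match powers of x.
Initial conditions: a_0 = 1, a_1 = 2.
Setting the coefficient of each power of x to zero and solving order by order (substituting the coefficients already found):
  x^0: 2 a_2 + 4 a_0 = 0  ->  2 a_2 = -4 a_0 = -4  ->  a_2 = -2
  x^1: 6 a_3 + 4 a_1 = 0  ->  6 a_3 = -4 a_1 = -8  ->  a_3 = -4/3
  x^2: 12 a_4 + 4 a_2 = 0  ->  12 a_4 = -4 a_2 = 8  ->  a_4 = 2/3
  x^3: 20 a_5 + 4 a_3 = 0  ->  20 a_5 = -4 a_3 = 16/3  ->  a_5 = 4/15
Truncated series: y(x) = 1 + 2 x - 2 x^2 - (4/3) x^3 + (2/3) x^4 + (4/15) x^5 + O(x^6).

a_0 = 1; a_1 = 2; a_2 = -2; a_3 = -4/3; a_4 = 2/3; a_5 = 4/15


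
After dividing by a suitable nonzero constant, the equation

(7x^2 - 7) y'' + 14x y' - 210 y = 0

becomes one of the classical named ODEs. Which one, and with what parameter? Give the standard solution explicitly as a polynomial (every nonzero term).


All three coefficients share the factor -7; dividing through by -7 gives  (1 - x^2) y'' - 2x y' + 30 y = 0.
This matches the Legendre equation (1 - x^2) y'' - 2x y' + n(n+1) y = 0 (note the -2x y' term) with n(n+1) = 30, so n = 5; the polynomial solution is P_5(x).
With y = sum_k a_k x^k, matching x^k gives (k+2)(k+1) a_{k+2} = [k(k+1) - n(n+1)] a_k = (k - 5)(k + 6) a_k. The right side vanishes at k = 5, so the series with the parity of 5 terminates at degree 5.
Standard normalization (P_n(1) = 1): leading coefficient (2n)!/(2^n (n!)^2) = 3628800/(32*14400) = 63/8, so a_5 = 63/8. Work downward with a_k = (k+1)(k+2) a_{k+2} / ((k - 5)(k + 6)):
  a_3 = (4)(5)(63/8) / ((3 - 5)(3 + 6)) = (315/2)/(-18) = -35/4
  a_1 = (2)(3)(-35/4) / ((1 - 5)(1 + 6)) = (-105/2)/(-28) = 15/8
Hence P_5(x) = 63 x^5/8 - 35 x^3/4 + 15 x/8.

P_5(x); series = 63 x^5/8 - 35 x^3/4 + 15 x/8


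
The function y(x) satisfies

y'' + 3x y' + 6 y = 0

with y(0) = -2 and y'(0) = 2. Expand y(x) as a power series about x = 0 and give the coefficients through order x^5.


Ansatz: y(x) = sum_{n>=0} a_n x^n, so y'(x) = sum_{n>=1} n a_n x^(n-1) and y''(x) = sum_{n>=2} n(n-1) a_n x^(n-2).
Substitute into P(x) y'' + Q(x) y' + R(x) y = 0 with P(x) = 1, Q(x) = 3x, R(x) = 6, and match powers of x.
Initial conditions: a_0 = -2, a_1 = 2.
Setting the coefficient of each power of x to zero and solving order by order (substituting the coefficients already found):
  x^0: 2 a_2 + 6 a_0 = 0  ->  2 a_2 = -6 a_0 = 12  ->  a_2 = 6
  x^1: 6 a_3 + 9 a_1 = 0  ->  6 a_3 = -9 a_1 = -18  ->  a_3 = -3
  x^2: 12 a_4 + 12 a_2 = 0  ->  12 a_4 = -12 a_2 = -72  ->  a_4 = -6
  x^3: 20 a_5 + 15 a_3 = 0  ->  20 a_5 = -15 a_3 = 45  ->  a_5 = 9/4
Truncated series: y(x) = -2 + 2 x + 6 x^2 - 3 x^3 - 6 x^4 + (9/4) x^5 + O(x^6).

a_0 = -2; a_1 = 2; a_2 = 6; a_3 = -3; a_4 = -6; a_5 = 9/4


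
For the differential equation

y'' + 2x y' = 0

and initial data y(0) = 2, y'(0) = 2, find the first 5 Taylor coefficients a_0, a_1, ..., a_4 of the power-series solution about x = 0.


Ansatz: y(x) = sum_{n>=0} a_n x^n, so y'(x) = sum_{n>=1} n a_n x^(n-1) and y''(x) = sum_{n>=2} n(n-1) a_n x^(n-2).
Substitute into P(x) y'' + Q(x) y' + R(x) y = 0 with P(x) = 1, Q(x) = 2x, R(x) = 0, and match powers of x.
Initial conditions: a_0 = 2, a_1 = 2.
Setting the coefficient of each power of x to zero and solving order by order (substituting the coefficients already found):
  x^0: 2 a_2 = 0  ->  a_2 = 0
  x^1: 6 a_3 + 2 a_1 = 0  ->  6 a_3 = -2 a_1 = -4  ->  a_3 = -2/3
  x^2: 12 a_4 + 4 a_2 = 0  ->  12 a_4 = -4 a_2 = 0  ->  a_4 = 0
Truncated series: y(x) = 2 + 2 x - (2/3) x^3 + O(x^5).

a_0 = 2; a_1 = 2; a_2 = 0; a_3 = -2/3; a_4 = 0


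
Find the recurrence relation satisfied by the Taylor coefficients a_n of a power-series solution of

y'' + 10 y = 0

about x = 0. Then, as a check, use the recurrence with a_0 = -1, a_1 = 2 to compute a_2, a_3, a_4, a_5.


Substitute y = sum_n a_n x^n into y'' + (const) y = 0.
y''(x) = sum_{n>=0} (n+2)(n+1) a_{n+2} x^n.
The ODE becomes sum_n [(n+2)(n+1) a_{n+2} + 10 a_n] x^n = 0.
Setting each coefficient to zero gives the recurrence:
  (n+2)(n+1) a_{n+2} + 10 a_n = 0,
  a_{n+2} = -10 / ((n+1)(n+2)) a_n.

Check with a_0 = -1, a_1 = 2 (apply the recurrence for n = 0, 1, 2, 3): a_0 = -1, a_1 = 2, a_2 = 5, a_3 = -10/3, a_4 = -25/6, a_5 = 5/3.

a_{n+2} = -10/((n+1)(n+2)) * a_n; check: a_0 = -1, a_1 = 2, a_2 = 5, a_3 = -10/3, a_4 = -25/6, a_5 = 5/3


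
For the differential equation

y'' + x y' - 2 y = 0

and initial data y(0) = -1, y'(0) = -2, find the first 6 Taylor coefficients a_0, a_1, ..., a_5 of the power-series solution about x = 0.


Ansatz: y(x) = sum_{n>=0} a_n x^n, so y'(x) = sum_{n>=1} n a_n x^(n-1) and y''(x) = sum_{n>=2} n(n-1) a_n x^(n-2).
Substitute into P(x) y'' + Q(x) y' + R(x) y = 0 with P(x) = 1, Q(x) = x, R(x) = -2, and match powers of x.
Initial conditions: a_0 = -1, a_1 = -2.
Setting the coefficient of each power of x to zero and solving order by order (substituting the coefficients already found):
  x^0: 2 a_2 - 2 a_0 = 0  ->  2 a_2 = 2 a_0 = -2  ->  a_2 = -1
  x^1: 6 a_3 - a_1 = 0  ->  6 a_3 = a_1 = -2  ->  a_3 = -1/3
  x^2: 12 a_4 = 0  ->  a_4 = 0
  x^3: 20 a_5 + a_3 = 0  ->  20 a_5 = -a_3 = 1/3  ->  a_5 = 1/60
Truncated series: y(x) = -1 - 2 x - x^2 - (1/3) x^3 + (1/60) x^5 + O(x^6).

a_0 = -1; a_1 = -2; a_2 = -1; a_3 = -1/3; a_4 = 0; a_5 = 1/60


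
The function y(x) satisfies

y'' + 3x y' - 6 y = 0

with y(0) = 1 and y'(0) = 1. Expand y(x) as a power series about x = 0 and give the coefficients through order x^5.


Ansatz: y(x) = sum_{n>=0} a_n x^n, so y'(x) = sum_{n>=1} n a_n x^(n-1) and y''(x) = sum_{n>=2} n(n-1) a_n x^(n-2).
Substitute into P(x) y'' + Q(x) y' + R(x) y = 0 with P(x) = 1, Q(x) = 3x, R(x) = -6, and match powers of x.
Initial conditions: a_0 = 1, a_1 = 1.
Setting the coefficient of each power of x to zero and solving order by order (substituting the coefficients already found):
  x^0: 2 a_2 - 6 a_0 = 0  ->  2 a_2 = 6 a_0 = 6  ->  a_2 = 3
  x^1: 6 a_3 - 3 a_1 = 0  ->  6 a_3 = 3 a_1 = 3  ->  a_3 = 1/2
  x^2: 12 a_4 = 0  ->  a_4 = 0
  x^3: 20 a_5 + 3 a_3 = 0  ->  20 a_5 = -3 a_3 = -3/2  ->  a_5 = -3/40
Truncated series: y(x) = 1 + x + 3 x^2 + (1/2) x^3 - (3/40) x^5 + O(x^6).

a_0 = 1; a_1 = 1; a_2 = 3; a_3 = 1/2; a_4 = 0; a_5 = -3/40


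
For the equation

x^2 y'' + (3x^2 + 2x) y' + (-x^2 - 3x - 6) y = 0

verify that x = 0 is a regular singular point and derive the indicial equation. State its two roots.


Divide by x^2 to reach normal form y'' + P_1(x) y' + P_2(x) y = 0 with P_1(x) = 3 + 2/x and P_2(x) = -1 - 3/x - 6/x^2.
x = 0 is a singular point because the y'-coefficient 3 + 2/x has a pole at x = 0 and the y-coefficient -1 - 3/x - 6/x^2 has a pole at x = 0.
It is a regular singular point because x P_1(x) = p(x) = 3x + 2 and x^2 P_2(x) = q(x) = -x^2 - 3x - 6 are polynomials, hence analytic at x = 0.
p(0) = 2,  q(0) = -6.
Indicial equation: r(r-1) + p(0) r + q(0) = 0, i.e. r^2 + (p(0) - 1) r + q(0) = 0, i.e. r^2 + 1 r - 6 = 0.
Discriminant: (1)^2 - 4(-6) = 25, so r = (-1 ± 5)/2.
Solving: r_1 = 2, r_2 = -3.

indicial: r^2 + 1 r - 6 = 0; roots r_1 = 2, r_2 = -3


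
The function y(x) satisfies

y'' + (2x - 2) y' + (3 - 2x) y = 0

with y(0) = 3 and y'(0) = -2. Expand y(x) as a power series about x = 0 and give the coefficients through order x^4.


Ansatz: y(x) = sum_{n>=0} a_n x^n, so y'(x) = sum_{n>=1} n a_n x^(n-1) and y''(x) = sum_{n>=2} n(n-1) a_n x^(n-2).
Substitute into P(x) y'' + Q(x) y' + R(x) y = 0 with P(x) = 1, Q(x) = 2x - 2, R(x) = 3 - 2x, and match powers of x.
Initial conditions: a_0 = 3, a_1 = -2.
Setting the coefficient of each power of x to zero and solving order by order (substituting the coefficients already found):
  x^0: 2 a_2 - 2 a_1 + 3 a_0 = 0  ->  2 a_2 = 2 a_1 - 3 a_0 = -13  ->  a_2 = -13/2
  x^1: 6 a_3 - 4 a_2 + 5 a_1 - 2 a_0 = 0  ->  6 a_3 = 4 a_2 - 5 a_1 + 2 a_0 = -10  ->  a_3 = -5/3
  x^2: 12 a_4 - 6 a_3 + 7 a_2 - 2 a_1 = 0  ->  12 a_4 = 6 a_3 - 7 a_2 + 2 a_1 = 63/2  ->  a_4 = 21/8
Truncated series: y(x) = 3 - 2 x - (13/2) x^2 - (5/3) x^3 + (21/8) x^4 + O(x^5).

a_0 = 3; a_1 = -2; a_2 = -13/2; a_3 = -5/3; a_4 = 21/8


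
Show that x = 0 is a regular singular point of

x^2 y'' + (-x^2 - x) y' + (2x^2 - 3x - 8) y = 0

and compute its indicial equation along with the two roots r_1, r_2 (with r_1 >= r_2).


Divide by x^2 to reach normal form y'' + P_1(x) y' + P_2(x) y = 0 with P_1(x) = -1 - 1/x and P_2(x) = 2 - 3/x - 8/x^2.
x = 0 is a singular point because the y'-coefficient -1 - 1/x has a pole at x = 0 and the y-coefficient 2 - 3/x - 8/x^2 has a pole at x = 0.
It is a regular singular point because x P_1(x) = p(x) = -x - 1 and x^2 P_2(x) = q(x) = 2x^2 - 3x - 8 are polynomials, hence analytic at x = 0.
p(0) = -1,  q(0) = -8.
Indicial equation: r(r-1) + p(0) r + q(0) = 0, i.e. r^2 + (p(0) - 1) r + q(0) = 0, i.e. r^2 - 2 r - 8 = 0.
Discriminant: (-2)^2 - 4(-8) = 36, so r = (2 ± 6)/2.
Solving: r_1 = 4, r_2 = -2.

indicial: r^2 - 2 r - 8 = 0; roots r_1 = 4, r_2 = -2


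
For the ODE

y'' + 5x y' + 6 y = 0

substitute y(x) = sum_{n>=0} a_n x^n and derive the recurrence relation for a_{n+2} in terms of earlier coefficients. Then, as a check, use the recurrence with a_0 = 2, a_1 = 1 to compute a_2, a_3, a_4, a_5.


Substitute y = sum_n a_n x^n.
y''(x) has coefficient (n+2)(n+1) a_{n+2} at x^n;
5 x y'(x) has coefficient 5 n a_n at x^n (shift);
6 y(x) has coefficient 6 a_n at x^n.
Matching x^n: (n+2)(n+1) a_{n+2} + (5n + 6) a_n = 0.
Thus a_{n+2} = (-5n - 6) / ((n+1)(n+2)) * a_n.

Check with a_0 = 2, a_1 = 1 (apply the recurrence for n = 0, 1, 2, 3): a_0 = 2, a_1 = 1, a_2 = -6, a_3 = -11/6, a_4 = 8, a_5 = 77/40.

a_(n+2) = (-5n - 6) / ((n+1)(n+2)) * a_n; check: a_0 = 2, a_1 = 1, a_2 = -6, a_3 = -11/6, a_4 = 8, a_5 = 77/40


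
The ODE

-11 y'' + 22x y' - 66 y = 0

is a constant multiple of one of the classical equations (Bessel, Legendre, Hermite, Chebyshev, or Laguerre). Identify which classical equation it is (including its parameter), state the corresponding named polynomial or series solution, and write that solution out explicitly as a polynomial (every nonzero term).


All three coefficients share the factor -11; dividing through by -11 gives  y'' - 2x y' + 6 y = 0.
This matches the Hermite equation y'' - 2x y' + 2n y = 0 with 2n = 6, so n = 3; the polynomial solution is H_3(x).
With y = sum_k a_k x^k, matching x^k gives (k+2)(k+1) a_{k+2} = 2(k - n) a_k = 2(k - 3) a_k. The right side vanishes at k = 3, so the series with the parity of 3 terminates at degree 3.
Standard normalization: leading coefficient of H_n is 2^n, so a_3 = 2^3 = 8. Work downward with a_k = (k+1)(k+2) a_{k+2} / (2(k - n)):
  a_1 = (2)(3)(8) / (2(1 - 3)) = 48/(-4) = -12
Hence H_3(x) = 8 x^3 - 12 x.

H_3(x); series = 8 x^3 - 12 x


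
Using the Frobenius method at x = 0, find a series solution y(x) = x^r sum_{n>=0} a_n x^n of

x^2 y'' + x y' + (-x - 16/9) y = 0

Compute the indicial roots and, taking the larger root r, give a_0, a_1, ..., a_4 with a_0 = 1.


Write in Frobenius form y'' + (p(x)/x) y' + (q(x)/x^2) y = 0:
  p(x) = 1,  q(x) = -x - 16/9.
Indicial equation: r(r-1) + (1) r + (-16/9) = 0 -> roots r_1 = 4/3, r_2 = -4/3.
Take r = r_1 = 4/3. Let y(x) = x^r sum_{n>=0} a_n x^n with a_0 = 1.
Substitute y = x^r sum a_n x^n and match x^{r+n}. The recurrence is
  D(n) a_n - 1 a_{n-1} = 0,  where D(n) = (r+n)(r+n-1) + (1)(r+n) + (-16/9).
  a_n = 1 / D(n) * a_{n-1}.
Since the indicial polynomial factors as (r - r_1)(r - r_2), D(n) = (r_1 + n - r_1)(r_1 + n - r_2) = n(n + 8/3).
Evaluating step by step (a_0 = 1):
  n = 1: D(1) = 1(1 + 8/3) = 11/3; numerator = 1(1) = 1; a_1 = (1)/(11/3) = 3/11
  n = 2: D(2) = 2(2 + 8/3) = 28/3; numerator = 1(3/11) = 3/11; a_2 = (3/11)/(28/3) = 9/308
  n = 3: D(3) = 3(3 + 8/3) = 17; numerator = 1(9/308) = 9/308; a_3 = (9/308)/(17) = 9/5236
  n = 4: D(4) = 4(4 + 8/3) = 80/3; numerator = 1(9/5236) = 9/5236; a_4 = (9/5236)/(80/3) = 27/418880

r = 4/3; a_0 = 1; a_1 = 3/11; a_2 = 9/308; a_3 = 9/5236; a_4 = 27/418880


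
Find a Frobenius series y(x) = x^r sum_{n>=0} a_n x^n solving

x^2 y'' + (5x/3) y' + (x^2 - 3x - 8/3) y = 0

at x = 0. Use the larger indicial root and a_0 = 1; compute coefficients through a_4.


Write in Frobenius form y'' + (p(x)/x) y' + (q(x)/x^2) y = 0:
  p(x) = 5/3,  q(x) = x^2 - 3x - 8/3.
Indicial equation: r(r-1) + (5/3) r + (-8/3) = 0 -> roots r_1 = 4/3, r_2 = -2.
Take r = r_1 = 4/3. Let y(x) = x^r sum_{n>=0} a_n x^n with a_0 = 1.
Substitute y = x^r sum a_n x^n and match x^{r+n}. The recurrence is
  D(n) a_n - 3 a_{n-1} + 1 a_{n-2} = 0,  where D(n) = (r+n)(r+n-1) + (5/3)(r+n) + (-8/3).
  a_n = [3 a_{n-1} - 1 a_{n-2}] / D(n).
Since the indicial polynomial factors as (r - r_1)(r - r_2), D(n) = (r_1 + n - r_1)(r_1 + n - r_2) = n(n + 10/3).
Evaluating step by step (a_0 = 1):
  n = 1: D(1) = 1(1 + 10/3) = 13/3; numerator = 3(1) = 3; a_1 = (3)/(13/3) = 9/13
  n = 2: D(2) = 2(2 + 10/3) = 32/3; numerator = 3(9/13) - 1(1) = 14/13; a_2 = (14/13)/(32/3) = 21/208
  n = 3: D(3) = 3(3 + 10/3) = 19; numerator = 3(21/208) - 1(9/13) = -81/208; a_3 = (-81/208)/(19) = -81/3952
  n = 4: D(4) = 4(4 + 10/3) = 88/3; numerator = 3(-81/3952) - 1(21/208) = -321/1976; a_4 = (-321/1976)/(88/3) = -963/173888

r = 4/3; a_0 = 1; a_1 = 9/13; a_2 = 21/208; a_3 = -81/3952; a_4 = -963/173888


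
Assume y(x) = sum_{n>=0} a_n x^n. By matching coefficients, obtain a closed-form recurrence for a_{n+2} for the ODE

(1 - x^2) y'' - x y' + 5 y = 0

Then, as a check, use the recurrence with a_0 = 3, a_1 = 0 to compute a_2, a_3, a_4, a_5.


Substitute y = sum_n a_n x^n.
(1 - 1 x^2) y'' contributes (n+2)(n+1) a_{n+2} - n(n-1) a_n at x^n.
-x y'(x) contributes -n a_n at x^n.
5 y(x) contributes 5 a_n at x^n.
Matching x^n: (n+2)(n+1) a_{n+2} + (-n(n-1) - n + 5) a_n = 0.
Thus a_{n+2} = (n(n-1) + n - 5) / ((n+1)(n+2)) * a_n.

Check with a_0 = 3, a_1 = 0 (apply the recurrence for n = 0, 1, 2, 3): a_0 = 3, a_1 = 0, a_2 = -15/2, a_3 = 0, a_4 = 5/8, a_5 = 0.

a_(n+2) = (n(n-1) + n - 5) / ((n+1)(n+2)) * a_n; check: a_0 = 3, a_1 = 0, a_2 = -15/2, a_3 = 0, a_4 = 5/8, a_5 = 0
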